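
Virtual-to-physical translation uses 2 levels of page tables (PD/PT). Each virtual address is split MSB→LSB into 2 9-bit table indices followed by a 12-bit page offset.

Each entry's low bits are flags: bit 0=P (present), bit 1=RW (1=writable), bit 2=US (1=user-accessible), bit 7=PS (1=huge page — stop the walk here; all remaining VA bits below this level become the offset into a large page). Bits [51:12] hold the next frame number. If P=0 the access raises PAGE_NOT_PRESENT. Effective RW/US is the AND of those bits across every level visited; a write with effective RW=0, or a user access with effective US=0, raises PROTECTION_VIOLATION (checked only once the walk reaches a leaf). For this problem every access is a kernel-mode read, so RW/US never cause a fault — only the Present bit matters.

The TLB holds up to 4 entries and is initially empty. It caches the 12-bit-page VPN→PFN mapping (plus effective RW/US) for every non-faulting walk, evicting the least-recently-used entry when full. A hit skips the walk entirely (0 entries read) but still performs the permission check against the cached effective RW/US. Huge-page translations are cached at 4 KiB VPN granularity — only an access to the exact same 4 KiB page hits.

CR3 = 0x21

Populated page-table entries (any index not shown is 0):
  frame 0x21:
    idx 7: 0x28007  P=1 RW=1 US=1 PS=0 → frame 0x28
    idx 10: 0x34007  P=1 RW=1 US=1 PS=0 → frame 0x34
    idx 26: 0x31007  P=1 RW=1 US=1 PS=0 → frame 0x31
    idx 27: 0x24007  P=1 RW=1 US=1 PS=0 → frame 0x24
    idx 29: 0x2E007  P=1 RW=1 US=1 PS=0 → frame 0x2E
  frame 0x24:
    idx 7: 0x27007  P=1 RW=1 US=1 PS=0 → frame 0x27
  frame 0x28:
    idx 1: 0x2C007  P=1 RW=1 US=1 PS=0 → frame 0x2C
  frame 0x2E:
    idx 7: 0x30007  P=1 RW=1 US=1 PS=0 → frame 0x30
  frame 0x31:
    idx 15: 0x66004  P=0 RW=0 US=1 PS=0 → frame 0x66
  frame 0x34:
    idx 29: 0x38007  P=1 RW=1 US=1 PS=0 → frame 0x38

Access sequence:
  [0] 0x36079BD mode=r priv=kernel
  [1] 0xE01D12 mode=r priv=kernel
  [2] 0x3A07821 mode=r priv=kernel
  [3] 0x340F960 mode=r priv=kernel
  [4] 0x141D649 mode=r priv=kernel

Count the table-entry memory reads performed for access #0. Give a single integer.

Walk each access:
#0 VA=0x36079BD (r,kernel):
  lvl0: tbl 0x21, slot 27 ⇒ 0x24007 (P1/RW1/US1/PS0)
  lvl1: tbl 0x24, slot 7 ⇒ 0x27007 (P1/RW1/US1/PS0)
  ⇒ phys 0x279BD  [2 reads]
#1 VA=0xE01D12 (r,kernel):
  lvl0: tbl 0x21, slot 7 ⇒ 0x28007 (P1/RW1/US1/PS0)
  lvl1: tbl 0x28, slot 1 ⇒ 0x2C007 (P1/RW1/US1/PS0)
  ⇒ phys 0x2CD12  [2 reads]
#2 VA=0x3A07821 (r,kernel):
  lvl0: tbl 0x21, slot 29 ⇒ 0x2E007 (P1/RW1/US1/PS0)
  lvl1: tbl 0x2E, slot 7 ⇒ 0x30007 (P1/RW1/US1/PS0)
  ⇒ phys 0x30821  [2 reads]
#3 VA=0x340F960 (r,kernel):
  lvl0: tbl 0x21, slot 26 ⇒ 0x31007 (P1/RW1/US1/PS0)
  lvl1: tbl 0x31, slot 15 ⇒ 0x66004 (P0/RW0/US1/PS0)
  ⇒ fault: PAGE_NOT_PRESENT  — 2 lookups
#4 VA=0x141D649 (r,kernel):
  lvl0: tbl 0x21, slot 10 ⇒ 0x34007 (P1/RW1/US1/PS0)
  lvl1: tbl 0x34, slot 29 ⇒ 0x38007 (P1/RW1/US1/PS0)
  ⇒ phys 0x38649  [2 reads]

Entries read for #0: 2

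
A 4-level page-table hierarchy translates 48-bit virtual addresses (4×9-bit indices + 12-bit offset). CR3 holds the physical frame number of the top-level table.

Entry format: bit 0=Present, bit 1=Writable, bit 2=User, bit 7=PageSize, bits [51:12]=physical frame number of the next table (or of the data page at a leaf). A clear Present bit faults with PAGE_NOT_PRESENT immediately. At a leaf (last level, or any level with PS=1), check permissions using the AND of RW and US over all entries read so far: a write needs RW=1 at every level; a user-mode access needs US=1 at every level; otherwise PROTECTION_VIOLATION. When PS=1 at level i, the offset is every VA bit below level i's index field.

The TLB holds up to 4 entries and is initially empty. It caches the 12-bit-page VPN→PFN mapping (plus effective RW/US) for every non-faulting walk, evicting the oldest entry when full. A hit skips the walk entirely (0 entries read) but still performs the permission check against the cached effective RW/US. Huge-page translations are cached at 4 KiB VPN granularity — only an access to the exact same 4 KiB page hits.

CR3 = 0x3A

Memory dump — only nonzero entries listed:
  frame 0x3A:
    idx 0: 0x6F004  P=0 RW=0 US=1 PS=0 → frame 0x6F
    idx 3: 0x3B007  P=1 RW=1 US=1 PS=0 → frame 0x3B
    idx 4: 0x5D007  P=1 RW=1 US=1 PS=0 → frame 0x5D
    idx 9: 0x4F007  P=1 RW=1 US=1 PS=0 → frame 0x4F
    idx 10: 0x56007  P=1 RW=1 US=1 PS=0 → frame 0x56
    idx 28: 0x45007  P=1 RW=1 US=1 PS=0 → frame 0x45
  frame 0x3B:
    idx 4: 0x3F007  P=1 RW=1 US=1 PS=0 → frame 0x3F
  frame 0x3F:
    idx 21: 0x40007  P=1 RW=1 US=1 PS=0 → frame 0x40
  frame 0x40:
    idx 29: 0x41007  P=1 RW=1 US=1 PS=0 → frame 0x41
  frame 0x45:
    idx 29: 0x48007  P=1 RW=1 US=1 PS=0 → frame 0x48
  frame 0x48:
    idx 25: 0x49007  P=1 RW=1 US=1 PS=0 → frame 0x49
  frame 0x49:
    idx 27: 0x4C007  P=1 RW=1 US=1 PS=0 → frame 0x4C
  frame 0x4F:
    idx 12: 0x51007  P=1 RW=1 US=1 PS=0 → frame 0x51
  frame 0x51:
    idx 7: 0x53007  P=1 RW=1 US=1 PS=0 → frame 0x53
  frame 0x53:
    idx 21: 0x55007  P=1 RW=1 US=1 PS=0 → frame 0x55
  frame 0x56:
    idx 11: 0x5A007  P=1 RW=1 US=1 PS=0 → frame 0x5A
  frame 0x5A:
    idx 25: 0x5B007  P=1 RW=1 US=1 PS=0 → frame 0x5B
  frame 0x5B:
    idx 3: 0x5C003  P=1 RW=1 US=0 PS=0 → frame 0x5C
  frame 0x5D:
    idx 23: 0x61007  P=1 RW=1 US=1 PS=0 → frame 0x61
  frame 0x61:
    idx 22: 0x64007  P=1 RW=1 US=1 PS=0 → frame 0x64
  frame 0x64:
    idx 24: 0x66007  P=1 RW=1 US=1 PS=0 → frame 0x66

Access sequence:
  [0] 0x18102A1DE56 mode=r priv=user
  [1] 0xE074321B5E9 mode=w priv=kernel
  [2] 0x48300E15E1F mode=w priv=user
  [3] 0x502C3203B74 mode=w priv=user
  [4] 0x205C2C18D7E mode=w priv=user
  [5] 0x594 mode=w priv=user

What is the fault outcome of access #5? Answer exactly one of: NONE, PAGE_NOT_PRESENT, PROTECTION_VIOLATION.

Per-access translation:
#0 VA=0x18102A1DE56 (r,user):
  L0 @0x3A[3] → 0x3B007  P=1,RW=1,US=1,PS=0
  L1 @0x3B[4] → 0x3F007  P=1,RW=1,US=1,PS=0
  L2 @0x3F[21] → 0x40007  P=1,RW=1,US=1,PS=0
  L3 @0x40[29] → 0x41007  P=1,RW=1,US=1,PS=0
  → PA=0x41E56  (4 entries read)
#1 VA=0xE074321B5E9 (w,kernel):
  L0 @0x3A[28] → 0x45007  P=1,RW=1,US=1,PS=0
  L1 @0x45[29] → 0x48007  P=1,RW=1,US=1,PS=0
  L2 @0x48[25] → 0x49007  P=1,RW=1,US=1,PS=0
  L3 @0x49[27] → 0x4C007  P=1,RW=1,US=1,PS=0
  → PA=0x4C5E9  (4 entries read)
#2 VA=0x48300E15E1F (w,user):
  L0 @0x3A[9] → 0x4F007  P=1,RW=1,US=1,PS=0
  L1 @0x4F[12] → 0x51007  P=1,RW=1,US=1,PS=0
  L2 @0x51[7] → 0x53007  P=1,RW=1,US=1,PS=0
  L3 @0x53[21] → 0x55007  P=1,RW=1,US=1,PS=0
  → PA=0x55E1F  (4 entries read)
#3 VA=0x502C3203B74 (w,user):
  L0 @0x3A[10] → 0x56007  P=1,RW=1,US=1,PS=0
  L1 @0x56[11] → 0x5A007  P=1,RW=1,US=1,PS=0
  L2 @0x5A[25] → 0x5B007  P=1,RW=1,US=1,PS=0
  L3 @0x5B[3] → 0x5C003  P=1,RW=1,US=0,PS=0
  ⇒ fault: PROTECTION_VIOLATION  — 4 lookups
#4 VA=0x205C2C18D7E (w,user):
  L0 @0x3A[4] → 0x5D007  P=1,RW=1,US=1,PS=0
  L1 @0x5D[23] → 0x61007  P=1,RW=1,US=1,PS=0
  L2 @0x61[22] → 0x64007  P=1,RW=1,US=1,PS=0
  L3 @0x64[24] → 0x66007  P=1,RW=1,US=1,PS=0
  → PA=0x66D7E  (4 entries read)
#5 VA=0x594 (w,user):
  L0 @0x3A[0] → 0x6F004  P=0,RW=0,US=1,PS=0
  ⇒ fault: PAGE_NOT_PRESENT  — 1 lookups

Access #5 fault: PAGE_NOT_PRESENT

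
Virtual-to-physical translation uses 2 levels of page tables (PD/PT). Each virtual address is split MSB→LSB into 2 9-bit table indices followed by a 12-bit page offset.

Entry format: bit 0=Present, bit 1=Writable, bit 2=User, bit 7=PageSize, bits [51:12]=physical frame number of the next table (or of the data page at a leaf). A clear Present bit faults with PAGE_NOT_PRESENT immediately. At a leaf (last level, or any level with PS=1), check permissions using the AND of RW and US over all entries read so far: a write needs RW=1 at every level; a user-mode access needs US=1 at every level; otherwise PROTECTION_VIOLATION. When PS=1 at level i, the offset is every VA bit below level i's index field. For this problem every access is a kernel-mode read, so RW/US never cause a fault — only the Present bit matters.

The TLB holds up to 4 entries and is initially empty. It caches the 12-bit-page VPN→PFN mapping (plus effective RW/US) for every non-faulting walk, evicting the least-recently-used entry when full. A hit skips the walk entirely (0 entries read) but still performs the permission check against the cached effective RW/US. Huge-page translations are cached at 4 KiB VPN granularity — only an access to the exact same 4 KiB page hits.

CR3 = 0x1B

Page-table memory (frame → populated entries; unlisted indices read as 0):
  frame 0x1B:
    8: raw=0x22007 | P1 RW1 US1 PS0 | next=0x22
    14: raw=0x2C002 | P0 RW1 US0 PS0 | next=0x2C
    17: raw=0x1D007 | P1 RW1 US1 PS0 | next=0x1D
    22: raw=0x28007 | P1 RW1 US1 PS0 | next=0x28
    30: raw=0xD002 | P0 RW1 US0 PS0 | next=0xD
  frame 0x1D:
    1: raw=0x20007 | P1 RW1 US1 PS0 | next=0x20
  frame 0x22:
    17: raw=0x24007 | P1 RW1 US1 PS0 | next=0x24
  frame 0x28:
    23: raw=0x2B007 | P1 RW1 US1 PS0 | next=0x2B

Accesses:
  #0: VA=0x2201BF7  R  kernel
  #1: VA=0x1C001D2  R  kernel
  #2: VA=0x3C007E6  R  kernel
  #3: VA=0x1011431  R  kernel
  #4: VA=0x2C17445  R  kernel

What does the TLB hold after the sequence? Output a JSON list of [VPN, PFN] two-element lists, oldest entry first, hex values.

Per-access translation:
#0 VA=0x2201BF7 (r,kernel):
  lvl0: tbl 0x1B, slot 17 ⇒ 0x1D007 (P1/RW1/US1/PS0)
  lvl1: tbl 0x1D, slot 1 ⇒ 0x20007 (P1/RW1/US1/PS0)
  ⇒ phys 0x20BF7  [2 reads]
#1 VA=0x1C001D2 (r,kernel):
  lvl0: tbl 0x1B, slot 14 ⇒ 0x2C002 (P0/RW1/US0/PS0)
  → PAGE_NOT_PRESENT  (1 entries read)
#2 VA=0x3C007E6 (r,kernel):
  lvl0: tbl 0x1B, slot 30 ⇒ 0xD002 (P0/RW1/US0/PS0)
  → PAGE_NOT_PRESENT  (1 entries read)
#3 VA=0x1011431 (r,kernel):
  lvl0: tbl 0x1B, slot 8 ⇒ 0x22007 (P1/RW1/US1/PS0)
  lvl1: tbl 0x22, slot 17 ⇒ 0x24007 (P1/RW1/US1/PS0)
  ⇒ phys 0x24431  [2 reads]
#4 VA=0x2C17445 (r,kernel):
  lvl0: tbl 0x1B, slot 22 ⇒ 0x28007 (P1/RW1/US1/PS0)
  lvl1: tbl 0x28, slot 23 ⇒ 0x2B007 (P1/RW1/US1/PS0)
  ⇒ phys 0x2B445  [2 reads]

TLB: [["0x2201", "0x20"], ["0x1011", "0x24"], ["0x2C17", "0x2B"]]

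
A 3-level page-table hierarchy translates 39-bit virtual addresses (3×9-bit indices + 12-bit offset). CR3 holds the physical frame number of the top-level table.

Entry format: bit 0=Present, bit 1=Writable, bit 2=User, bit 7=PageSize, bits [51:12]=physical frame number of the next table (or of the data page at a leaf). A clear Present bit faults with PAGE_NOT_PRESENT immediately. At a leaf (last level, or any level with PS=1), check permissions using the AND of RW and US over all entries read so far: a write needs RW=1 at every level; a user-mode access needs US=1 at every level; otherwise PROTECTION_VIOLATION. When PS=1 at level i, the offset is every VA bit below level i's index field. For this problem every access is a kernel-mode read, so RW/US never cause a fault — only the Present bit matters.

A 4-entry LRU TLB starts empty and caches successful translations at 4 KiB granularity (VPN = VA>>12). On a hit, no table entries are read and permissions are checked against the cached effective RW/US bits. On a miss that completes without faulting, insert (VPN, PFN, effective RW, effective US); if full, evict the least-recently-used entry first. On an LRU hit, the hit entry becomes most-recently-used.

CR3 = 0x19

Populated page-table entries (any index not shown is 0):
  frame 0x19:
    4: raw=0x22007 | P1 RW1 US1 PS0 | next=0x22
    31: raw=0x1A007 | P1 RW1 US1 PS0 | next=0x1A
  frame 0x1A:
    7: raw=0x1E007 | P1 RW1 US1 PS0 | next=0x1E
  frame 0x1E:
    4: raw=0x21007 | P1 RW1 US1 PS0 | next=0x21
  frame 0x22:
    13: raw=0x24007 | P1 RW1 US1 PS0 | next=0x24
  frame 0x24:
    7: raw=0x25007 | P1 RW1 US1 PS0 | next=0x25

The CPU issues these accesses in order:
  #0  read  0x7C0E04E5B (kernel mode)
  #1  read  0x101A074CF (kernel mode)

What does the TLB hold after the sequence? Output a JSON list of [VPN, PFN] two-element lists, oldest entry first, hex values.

Per-access translation:
#0 VA=0x7C0E04E5B (r,kernel):
  lvl0: tbl 0x19, slot 31 ⇒ 0x1A007 (P1/RW1/US1/PS0)
  lvl1: tbl 0x1A, slot 7 ⇒ 0x1E007 (P1/RW1/US1/PS0)
  lvl2: tbl 0x1E, slot 4 ⇒ 0x21007 (P1/RW1/US1/PS0)
  ⇒ phys 0x21E5B  [3 reads]
#1 VA=0x101A074CF (r,kernel):
  lvl0: tbl 0x19, slot 4 ⇒ 0x22007 (P1/RW1/US1/PS0)
  lvl1: tbl 0x22, slot 13 ⇒ 0x24007 (P1/RW1/US1/PS0)
  lvl2: tbl 0x24, slot 7 ⇒ 0x25007 (P1/RW1/US1/PS0)
  ⇒ phys 0x254CF  [3 reads]

TLB: [["0x7C0E04", "0x21"], ["0x101A07", "0x25"]]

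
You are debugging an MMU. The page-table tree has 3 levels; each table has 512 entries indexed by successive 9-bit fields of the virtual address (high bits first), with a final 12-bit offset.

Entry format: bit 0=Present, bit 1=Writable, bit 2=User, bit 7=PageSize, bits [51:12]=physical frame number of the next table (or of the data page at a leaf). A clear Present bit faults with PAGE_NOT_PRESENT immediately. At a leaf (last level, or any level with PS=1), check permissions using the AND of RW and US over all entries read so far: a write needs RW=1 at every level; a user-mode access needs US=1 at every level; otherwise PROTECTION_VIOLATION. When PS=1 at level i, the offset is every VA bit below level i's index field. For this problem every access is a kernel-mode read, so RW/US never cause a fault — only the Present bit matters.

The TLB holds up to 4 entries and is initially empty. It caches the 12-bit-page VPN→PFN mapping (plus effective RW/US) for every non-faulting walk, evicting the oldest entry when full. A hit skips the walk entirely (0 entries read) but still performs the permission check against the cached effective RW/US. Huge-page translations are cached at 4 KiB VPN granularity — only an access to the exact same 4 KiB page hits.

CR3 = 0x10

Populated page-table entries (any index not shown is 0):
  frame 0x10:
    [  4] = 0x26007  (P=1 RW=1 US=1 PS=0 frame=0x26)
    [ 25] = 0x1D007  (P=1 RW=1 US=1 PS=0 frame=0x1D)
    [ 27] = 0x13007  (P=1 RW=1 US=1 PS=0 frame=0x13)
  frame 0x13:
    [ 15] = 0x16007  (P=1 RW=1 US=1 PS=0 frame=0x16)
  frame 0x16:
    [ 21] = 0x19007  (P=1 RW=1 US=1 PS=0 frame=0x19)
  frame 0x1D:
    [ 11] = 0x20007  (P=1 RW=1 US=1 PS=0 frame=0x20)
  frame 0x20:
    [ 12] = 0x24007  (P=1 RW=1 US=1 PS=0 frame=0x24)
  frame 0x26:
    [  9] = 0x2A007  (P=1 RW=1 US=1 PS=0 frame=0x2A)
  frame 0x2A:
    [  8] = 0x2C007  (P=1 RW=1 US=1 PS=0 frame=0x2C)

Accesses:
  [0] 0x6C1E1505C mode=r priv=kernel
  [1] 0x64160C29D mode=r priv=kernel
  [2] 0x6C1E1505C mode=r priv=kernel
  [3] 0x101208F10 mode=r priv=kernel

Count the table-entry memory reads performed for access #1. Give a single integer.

Per-access translation:
#0 VA=0x6C1E1505C (r,kernel):
  L0: frame=0x10 idx=27 entry=0x13007 [P=1 RW=1 US=1 PS=0]
  L1: frame=0x13 idx=15 entry=0x16007 [P=1 RW=1 US=1 PS=0]
  L2: frame=0x16 idx=21 entry=0x19007 [P=1 RW=1 US=1 PS=0]
  ⇒ phys 0x1905C  [3 reads]
#1 VA=0x64160C29D (r,kernel):
  L0: frame=0x10 idx=25 entry=0x1D007 [P=1 RW=1 US=1 PS=0]
  L1: frame=0x1D idx=11 entry=0x20007 [P=1 RW=1 US=1 PS=0]
  L2: frame=0x20 idx=12 entry=0x24007 [P=1 RW=1 US=1 PS=0]
  ⇒ phys 0x2429D  [3 reads]
#2 VA=0x6C1E1505C (r,kernel):
  TLB hit vpn=0x6C1E15 → PA=0x1905C
#3 VA=0x101208F10 (r,kernel):
  L0: frame=0x10 idx=4 entry=0x26007 [P=1 RW=1 US=1 PS=0]
  L1: frame=0x26 idx=9 entry=0x2A007 [P=1 RW=1 US=1 PS=0]
  L2: frame=0x2A idx=8 entry=0x2C007 [P=1 RW=1 US=1 PS=0]
  ⇒ phys 0x2CF10  [3 reads]

Entries read for #1: 3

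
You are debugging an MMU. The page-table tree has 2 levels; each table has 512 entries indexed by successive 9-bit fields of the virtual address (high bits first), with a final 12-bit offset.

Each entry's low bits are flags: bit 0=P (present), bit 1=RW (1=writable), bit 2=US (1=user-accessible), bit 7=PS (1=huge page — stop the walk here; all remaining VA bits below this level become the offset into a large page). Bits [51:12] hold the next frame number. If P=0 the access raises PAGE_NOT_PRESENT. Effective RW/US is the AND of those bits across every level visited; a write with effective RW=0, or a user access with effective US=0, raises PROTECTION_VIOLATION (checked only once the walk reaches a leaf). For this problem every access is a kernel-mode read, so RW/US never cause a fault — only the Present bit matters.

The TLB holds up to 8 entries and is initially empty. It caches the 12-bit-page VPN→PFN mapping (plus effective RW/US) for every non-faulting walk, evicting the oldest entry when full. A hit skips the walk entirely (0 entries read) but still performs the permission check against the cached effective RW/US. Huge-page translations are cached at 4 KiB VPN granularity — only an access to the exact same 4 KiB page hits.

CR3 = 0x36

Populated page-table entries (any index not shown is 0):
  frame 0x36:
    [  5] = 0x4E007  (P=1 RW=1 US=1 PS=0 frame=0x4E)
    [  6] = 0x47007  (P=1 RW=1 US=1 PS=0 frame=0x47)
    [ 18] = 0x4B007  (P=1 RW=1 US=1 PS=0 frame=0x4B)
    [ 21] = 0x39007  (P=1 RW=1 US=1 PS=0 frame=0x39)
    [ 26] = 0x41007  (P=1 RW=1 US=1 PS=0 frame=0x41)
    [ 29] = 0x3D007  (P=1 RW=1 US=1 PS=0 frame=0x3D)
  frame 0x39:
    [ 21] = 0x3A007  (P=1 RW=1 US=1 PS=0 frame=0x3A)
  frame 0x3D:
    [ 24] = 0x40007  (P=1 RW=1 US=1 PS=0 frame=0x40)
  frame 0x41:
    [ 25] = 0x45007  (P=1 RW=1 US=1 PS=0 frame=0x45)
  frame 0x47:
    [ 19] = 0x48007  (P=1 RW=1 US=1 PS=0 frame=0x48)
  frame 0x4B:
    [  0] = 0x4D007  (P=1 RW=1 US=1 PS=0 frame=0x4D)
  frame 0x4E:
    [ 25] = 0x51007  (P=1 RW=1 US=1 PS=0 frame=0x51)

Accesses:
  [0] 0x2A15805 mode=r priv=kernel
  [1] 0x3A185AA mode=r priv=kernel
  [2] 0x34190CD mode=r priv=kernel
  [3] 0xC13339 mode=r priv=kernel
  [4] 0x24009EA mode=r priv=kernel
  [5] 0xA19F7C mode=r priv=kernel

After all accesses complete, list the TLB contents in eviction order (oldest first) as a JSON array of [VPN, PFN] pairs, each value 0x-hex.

Per-access translation:
#0 VA=0x2A15805 (r,kernel):
  L0: frame=0x36 idx=21 entry=0x39007 [P=1 RW=1 US=1 PS=0]
  L1: frame=0x39 idx=21 entry=0x3A007 [P=1 RW=1 US=1 PS=0]
  → PA=0x3A805  (2 entries read)
#1 VA=0x3A185AA (r,kernel):
  L0: frame=0x36 idx=29 entry=0x3D007 [P=1 RW=1 US=1 PS=0]
  L1: frame=0x3D idx=24 entry=0x40007 [P=1 RW=1 US=1 PS=0]
  → PA=0x405AA  (2 entries read)
#2 VA=0x34190CD (r,kernel):
  L0: frame=0x36 idx=26 entry=0x41007 [P=1 RW=1 US=1 PS=0]
  L1: frame=0x41 idx=25 entry=0x45007 [P=1 RW=1 US=1 PS=0]
  → PA=0x450CD  (2 entries read)
#3 VA=0xC13339 (r,kernel):
  L0: frame=0x36 idx=6 entry=0x47007 [P=1 RW=1 US=1 PS=0]
  L1: frame=0x47 idx=19 entry=0x48007 [P=1 RW=1 US=1 PS=0]
  → PA=0x48339  (2 entries read)
#4 VA=0x24009EA (r,kernel):
  L0: frame=0x36 idx=18 entry=0x4B007 [P=1 RW=1 US=1 PS=0]
  L1: frame=0x4B idx=0 entry=0x4D007 [P=1 RW=1 US=1 PS=0]
  → PA=0x4D9EA  (2 entries read)
#5 VA=0xA19F7C (r,kernel):
  L0: frame=0x36 idx=5 entry=0x4E007 [P=1 RW=1 US=1 PS=0]
  L1: frame=0x4E idx=25 entry=0x51007 [P=1 RW=1 US=1 PS=0]
  → PA=0x51F7C  (2 entries read)

TLB: [["0x2A15", "0x3A"], ["0x3A18", "0x40"], ["0x3419", "0x45"], ["0xC13", "0x48"], ["0x2400", "0x4D"], ["0xA19", "0x51"]]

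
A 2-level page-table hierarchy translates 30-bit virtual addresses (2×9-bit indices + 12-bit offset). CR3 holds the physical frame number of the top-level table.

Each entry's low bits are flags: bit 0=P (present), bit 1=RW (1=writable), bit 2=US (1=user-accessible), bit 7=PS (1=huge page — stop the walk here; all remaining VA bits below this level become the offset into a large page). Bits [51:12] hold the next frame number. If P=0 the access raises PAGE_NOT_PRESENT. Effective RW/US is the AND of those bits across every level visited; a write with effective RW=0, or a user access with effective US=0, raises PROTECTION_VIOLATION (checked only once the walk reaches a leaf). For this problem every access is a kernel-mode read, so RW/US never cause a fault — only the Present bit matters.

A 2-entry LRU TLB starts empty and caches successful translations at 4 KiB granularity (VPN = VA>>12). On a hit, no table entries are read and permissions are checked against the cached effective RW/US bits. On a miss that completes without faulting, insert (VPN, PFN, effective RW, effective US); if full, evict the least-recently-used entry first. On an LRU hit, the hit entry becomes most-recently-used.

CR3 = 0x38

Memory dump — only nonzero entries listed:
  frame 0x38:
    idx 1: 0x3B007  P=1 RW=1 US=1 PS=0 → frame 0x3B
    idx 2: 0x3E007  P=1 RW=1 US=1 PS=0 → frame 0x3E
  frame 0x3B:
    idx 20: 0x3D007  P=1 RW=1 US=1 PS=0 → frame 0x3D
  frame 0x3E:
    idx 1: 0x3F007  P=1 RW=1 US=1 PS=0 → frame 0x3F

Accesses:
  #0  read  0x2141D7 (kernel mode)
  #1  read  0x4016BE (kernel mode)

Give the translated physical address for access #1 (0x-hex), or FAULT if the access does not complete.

Trace:
#0 VA=0x2141D7 (r,kernel):
  L0 @0x38[1] → 0x3B007  P=1,RW=1,US=1,PS=0
  L1 @0x3B[20] → 0x3D007  P=1,RW=1,US=1,PS=0
  ⇒ phys 0x3D1D7  [2 reads]
#1 VA=0x4016BE (r,kernel):
  L0 @0x38[2] → 0x3E007  P=1,RW=1,US=1,PS=0
  L1 @0x3E[1] → 0x3F007  P=1,RW=1,US=1,PS=0
  ⇒ phys 0x3F6BE  [2 reads]

Access #1 PA: 0x3F6BE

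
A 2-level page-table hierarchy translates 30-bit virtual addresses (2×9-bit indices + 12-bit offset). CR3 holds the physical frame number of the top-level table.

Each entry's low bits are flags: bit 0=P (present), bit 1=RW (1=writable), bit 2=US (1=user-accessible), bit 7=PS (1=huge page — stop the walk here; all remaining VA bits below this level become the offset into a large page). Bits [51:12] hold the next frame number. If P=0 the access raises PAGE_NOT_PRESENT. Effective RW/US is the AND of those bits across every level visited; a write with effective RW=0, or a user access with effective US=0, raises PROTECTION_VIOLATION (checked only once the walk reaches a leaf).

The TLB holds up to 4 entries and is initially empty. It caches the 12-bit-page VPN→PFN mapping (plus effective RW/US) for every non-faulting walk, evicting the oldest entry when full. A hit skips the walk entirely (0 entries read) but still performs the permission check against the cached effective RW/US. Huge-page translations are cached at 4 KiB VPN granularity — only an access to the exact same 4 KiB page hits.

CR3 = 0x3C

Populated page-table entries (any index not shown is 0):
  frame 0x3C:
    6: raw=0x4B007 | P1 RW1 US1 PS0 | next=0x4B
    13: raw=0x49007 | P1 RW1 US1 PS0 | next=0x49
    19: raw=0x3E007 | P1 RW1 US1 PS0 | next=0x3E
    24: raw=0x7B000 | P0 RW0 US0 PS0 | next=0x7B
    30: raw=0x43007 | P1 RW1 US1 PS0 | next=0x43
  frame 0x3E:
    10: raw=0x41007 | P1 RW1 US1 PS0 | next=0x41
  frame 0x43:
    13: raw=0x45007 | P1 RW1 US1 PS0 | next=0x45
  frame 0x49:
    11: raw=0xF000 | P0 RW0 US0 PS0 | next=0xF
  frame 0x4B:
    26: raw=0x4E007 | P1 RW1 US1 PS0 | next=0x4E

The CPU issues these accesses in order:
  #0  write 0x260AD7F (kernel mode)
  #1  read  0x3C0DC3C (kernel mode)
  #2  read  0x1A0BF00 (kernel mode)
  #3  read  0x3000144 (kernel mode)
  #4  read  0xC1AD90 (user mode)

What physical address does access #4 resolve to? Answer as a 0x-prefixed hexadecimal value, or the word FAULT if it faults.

Walk each access:
#0 VA=0x260AD7F (w,kernel):
  L0 @0x3C[19] → 0x3E007  P=1,RW=1,US=1,PS=0
  L1 @0x3E[10] → 0x41007  P=1,RW=1,US=1,PS=0
  ⇒ phys 0x41D7F  [2 reads]
#1 VA=0x3C0DC3C (r,kernel):
  L0 @0x3C[30] → 0x43007  P=1,RW=1,US=1,PS=0
  L1 @0x43[13] → 0x45007  P=1,RW=1,US=1,PS=0
  ⇒ phys 0x45C3C  [2 reads]
#2 VA=0x1A0BF00 (r,kernel):
  L0 @0x3C[13] → 0x49007  P=1,RW=1,US=1,PS=0
  L1 @0x49[11] → 0xF000  P=0,RW=0,US=0,PS=0
  → PAGE_NOT_PRESENT  (2 entries read)
#3 VA=0x3000144 (r,kernel):
  L0 @0x3C[24] → 0x7B000  P=0,RW=0,US=0,PS=0
  → PAGE_NOT_PRESENT  (1 entries read)
#4 VA=0xC1AD90 (r,user):
  L0 @0x3C[6] → 0x4B007  P=1,RW=1,US=1,PS=0
  L1 @0x4B[26] → 0x4E007  P=1,RW=1,US=1,PS=0
  ⇒ phys 0x4ED90  [2 reads]

Access #4 PA: 0x4ED90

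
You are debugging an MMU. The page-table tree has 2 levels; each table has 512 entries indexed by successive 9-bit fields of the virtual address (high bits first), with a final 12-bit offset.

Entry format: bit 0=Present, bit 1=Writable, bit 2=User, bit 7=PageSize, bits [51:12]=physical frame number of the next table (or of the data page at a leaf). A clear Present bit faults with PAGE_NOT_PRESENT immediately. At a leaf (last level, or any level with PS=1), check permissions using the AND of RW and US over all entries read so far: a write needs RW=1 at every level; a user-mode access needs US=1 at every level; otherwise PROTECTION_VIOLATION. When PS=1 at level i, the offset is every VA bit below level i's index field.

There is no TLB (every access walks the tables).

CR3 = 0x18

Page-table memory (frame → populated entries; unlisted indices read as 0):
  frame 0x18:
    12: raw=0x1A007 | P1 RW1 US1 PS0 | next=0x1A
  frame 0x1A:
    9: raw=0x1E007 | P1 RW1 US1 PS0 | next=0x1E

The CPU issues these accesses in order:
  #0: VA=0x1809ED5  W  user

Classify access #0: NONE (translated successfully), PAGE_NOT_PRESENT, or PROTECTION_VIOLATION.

Per-access translation:
#0 VA=0x1809ED5 (w,user):
  [0] read 0x18 idx=12: raw=0x1A007 flags P=1 W=1 U=1 S=0
  [1] read 0x1A idx=9: raw=0x1E007 flags P=1 W=1 U=1 S=0
  → PA=0x1EED5  (2 entries read)

Access #0 fault: NONE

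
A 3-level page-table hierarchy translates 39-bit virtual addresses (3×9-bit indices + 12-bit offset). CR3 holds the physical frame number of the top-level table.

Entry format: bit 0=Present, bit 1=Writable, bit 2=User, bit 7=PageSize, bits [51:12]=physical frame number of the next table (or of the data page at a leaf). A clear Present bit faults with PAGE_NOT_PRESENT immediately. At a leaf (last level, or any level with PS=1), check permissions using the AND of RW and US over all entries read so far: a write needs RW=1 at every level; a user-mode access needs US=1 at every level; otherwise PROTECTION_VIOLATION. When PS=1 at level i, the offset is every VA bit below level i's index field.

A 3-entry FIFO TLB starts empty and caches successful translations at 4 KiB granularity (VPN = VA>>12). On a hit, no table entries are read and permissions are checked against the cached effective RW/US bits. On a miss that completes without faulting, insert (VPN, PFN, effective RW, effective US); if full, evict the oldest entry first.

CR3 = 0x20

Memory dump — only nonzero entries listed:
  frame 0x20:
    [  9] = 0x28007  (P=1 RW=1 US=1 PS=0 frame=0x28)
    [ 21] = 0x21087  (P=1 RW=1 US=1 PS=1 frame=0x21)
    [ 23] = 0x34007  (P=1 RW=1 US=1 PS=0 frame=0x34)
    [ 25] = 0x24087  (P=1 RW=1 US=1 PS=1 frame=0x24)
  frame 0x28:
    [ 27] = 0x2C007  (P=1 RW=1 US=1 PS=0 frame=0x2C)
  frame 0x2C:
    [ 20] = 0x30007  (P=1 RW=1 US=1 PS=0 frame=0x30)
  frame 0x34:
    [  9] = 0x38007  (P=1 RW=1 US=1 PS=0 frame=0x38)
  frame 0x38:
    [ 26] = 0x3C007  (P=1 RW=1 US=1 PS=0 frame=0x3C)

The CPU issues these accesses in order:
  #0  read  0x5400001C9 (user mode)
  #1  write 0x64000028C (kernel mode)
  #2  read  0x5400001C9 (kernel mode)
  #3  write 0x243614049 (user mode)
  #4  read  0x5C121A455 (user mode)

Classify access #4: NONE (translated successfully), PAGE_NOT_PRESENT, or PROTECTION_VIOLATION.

Walk each access:
#0 VA=0x5400001C9 (r,user):
  L0 @0x20[21] → 0x21087  P=1,RW=1,US=1,PS=1
  ⇒ phys 0x211C9 (huge @L0)  [1 reads]
#1 VA=0x64000028C (w,kernel):
  L0 @0x20[25] → 0x24087  P=1,RW=1,US=1,PS=1
  ⇒ phys 0x2428C (huge @L0)  [1 reads]
#2 VA=0x5400001C9 (r,kernel):
  TLB hit vpn=0x540000 → PA=0x211C9
#3 VA=0x243614049 (w,user):
  L0 @0x20[9] → 0x28007  P=1,RW=1,US=1,PS=0
  L1 @0x28[27] → 0x2C007  P=1,RW=1,US=1,PS=0
  L2 @0x2C[20] → 0x30007  P=1,RW=1,US=1,PS=0
  ⇒ phys 0x30049  [3 reads]
#4 VA=0x5C121A455 (r,user):
  L0 @0x20[23] → 0x34007  P=1,RW=1,US=1,PS=0
  L1 @0x34[9] → 0x38007  P=1,RW=1,US=1,PS=0
  L2 @0x38[26] → 0x3C007  P=1,RW=1,US=1,PS=0
  ⇒ phys 0x3C455  [3 reads]

Access #4 fault: NONE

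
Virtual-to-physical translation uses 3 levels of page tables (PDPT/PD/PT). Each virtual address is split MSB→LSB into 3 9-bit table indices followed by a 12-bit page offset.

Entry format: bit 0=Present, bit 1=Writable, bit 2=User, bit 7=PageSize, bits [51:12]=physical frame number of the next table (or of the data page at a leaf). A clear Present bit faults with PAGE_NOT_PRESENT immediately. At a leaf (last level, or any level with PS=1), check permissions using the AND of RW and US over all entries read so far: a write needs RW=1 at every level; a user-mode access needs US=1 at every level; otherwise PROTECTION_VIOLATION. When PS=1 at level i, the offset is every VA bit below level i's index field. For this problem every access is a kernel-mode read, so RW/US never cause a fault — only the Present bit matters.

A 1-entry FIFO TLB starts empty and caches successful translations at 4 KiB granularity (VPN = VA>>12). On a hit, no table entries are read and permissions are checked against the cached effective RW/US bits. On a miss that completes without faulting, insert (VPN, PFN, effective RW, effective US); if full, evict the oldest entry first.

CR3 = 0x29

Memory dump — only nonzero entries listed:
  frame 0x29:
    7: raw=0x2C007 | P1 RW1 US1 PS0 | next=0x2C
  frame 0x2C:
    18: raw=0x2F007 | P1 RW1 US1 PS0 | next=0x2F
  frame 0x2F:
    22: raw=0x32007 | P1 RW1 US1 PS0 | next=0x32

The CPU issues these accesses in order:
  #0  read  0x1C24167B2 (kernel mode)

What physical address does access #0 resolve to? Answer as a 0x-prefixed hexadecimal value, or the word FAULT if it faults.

Trace:
#0 VA=0x1C24167B2 (r,kernel):
  [0] read 0x29 idx=7: raw=0x2C007 flags P=1 W=1 U=1 S=0
  [1] read 0x2C idx=18: raw=0x2F007 flags P=1 W=1 U=1 S=0
  [2] read 0x2F idx=22: raw=0x32007 flags P=1 W=1 U=1 S=0
  → PA=0x327B2  (3 entries read)

Access #0 PA: 0x327B2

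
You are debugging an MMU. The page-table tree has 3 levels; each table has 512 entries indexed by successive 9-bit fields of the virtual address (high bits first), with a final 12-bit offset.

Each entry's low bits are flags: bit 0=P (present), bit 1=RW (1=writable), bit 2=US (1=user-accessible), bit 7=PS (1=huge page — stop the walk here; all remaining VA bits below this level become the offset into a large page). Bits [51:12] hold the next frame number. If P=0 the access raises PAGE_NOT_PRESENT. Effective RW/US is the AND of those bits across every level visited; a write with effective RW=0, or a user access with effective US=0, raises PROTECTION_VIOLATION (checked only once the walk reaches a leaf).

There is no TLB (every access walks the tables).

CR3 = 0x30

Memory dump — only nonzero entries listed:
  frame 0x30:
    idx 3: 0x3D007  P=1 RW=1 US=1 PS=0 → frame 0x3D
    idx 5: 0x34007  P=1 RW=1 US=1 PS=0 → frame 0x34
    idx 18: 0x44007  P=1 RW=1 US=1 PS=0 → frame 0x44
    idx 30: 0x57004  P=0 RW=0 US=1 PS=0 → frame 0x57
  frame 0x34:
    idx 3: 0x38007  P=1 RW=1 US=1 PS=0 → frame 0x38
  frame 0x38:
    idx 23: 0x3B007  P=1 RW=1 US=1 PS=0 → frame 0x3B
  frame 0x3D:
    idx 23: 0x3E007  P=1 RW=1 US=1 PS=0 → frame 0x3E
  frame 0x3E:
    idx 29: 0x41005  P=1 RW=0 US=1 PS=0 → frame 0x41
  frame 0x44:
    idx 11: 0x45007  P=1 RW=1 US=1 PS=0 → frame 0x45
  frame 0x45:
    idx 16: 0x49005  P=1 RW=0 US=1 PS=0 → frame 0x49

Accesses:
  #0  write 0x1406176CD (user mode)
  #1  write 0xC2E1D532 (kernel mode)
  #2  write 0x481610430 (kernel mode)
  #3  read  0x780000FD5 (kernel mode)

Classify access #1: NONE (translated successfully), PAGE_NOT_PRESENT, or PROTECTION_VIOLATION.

Per-access translation:
#0 VA=0x1406176CD (w,user):
  lvl0: tbl 0x30, slot 5 ⇒ 0x34007 (P1/RW1/US1/PS0)
  lvl1: tbl 0x34, slot 3 ⇒ 0x38007 (P1/RW1/US1/PS0)
  lvl2: tbl 0x38, slot 23 ⇒ 0x3B007 (P1/RW1/US1/PS0)
  ⇒ phys 0x3B6CD  [3 reads]
#1 VA=0xC2E1D532 (w,kernel):
  lvl0: tbl 0x30, slot 3 ⇒ 0x3D007 (P1/RW1/US1/PS0)
  lvl1: tbl 0x3D, slot 23 ⇒ 0x3E007 (P1/RW1/US1/PS0)
  lvl2: tbl 0x3E, slot 29 ⇒ 0x41005 (P1/RW0/US1/PS0)
  ⇒ fault: PROTECTION_VIOLATION  — 3 lookups
#2 VA=0x481610430 (w,kernel):
  lvl0: tbl 0x30, slot 18 ⇒ 0x44007 (P1/RW1/US1/PS0)
  lvl1: tbl 0x44, slot 11 ⇒ 0x45007 (P1/RW1/US1/PS0)
  lvl2: tbl 0x45, slot 16 ⇒ 0x49005 (P1/RW0/US1/PS0)
  ⇒ fault: PROTECTION_VIOLATION  — 3 lookups
#3 VA=0x780000FD5 (r,kernel):
  lvl0: tbl 0x30, slot 30 ⇒ 0x57004 (P0/RW0/US1/PS0)
  ⇒ fault: PAGE_NOT_PRESENT  — 1 lookups

Access #1 fault: PROTECTION_VIOLATION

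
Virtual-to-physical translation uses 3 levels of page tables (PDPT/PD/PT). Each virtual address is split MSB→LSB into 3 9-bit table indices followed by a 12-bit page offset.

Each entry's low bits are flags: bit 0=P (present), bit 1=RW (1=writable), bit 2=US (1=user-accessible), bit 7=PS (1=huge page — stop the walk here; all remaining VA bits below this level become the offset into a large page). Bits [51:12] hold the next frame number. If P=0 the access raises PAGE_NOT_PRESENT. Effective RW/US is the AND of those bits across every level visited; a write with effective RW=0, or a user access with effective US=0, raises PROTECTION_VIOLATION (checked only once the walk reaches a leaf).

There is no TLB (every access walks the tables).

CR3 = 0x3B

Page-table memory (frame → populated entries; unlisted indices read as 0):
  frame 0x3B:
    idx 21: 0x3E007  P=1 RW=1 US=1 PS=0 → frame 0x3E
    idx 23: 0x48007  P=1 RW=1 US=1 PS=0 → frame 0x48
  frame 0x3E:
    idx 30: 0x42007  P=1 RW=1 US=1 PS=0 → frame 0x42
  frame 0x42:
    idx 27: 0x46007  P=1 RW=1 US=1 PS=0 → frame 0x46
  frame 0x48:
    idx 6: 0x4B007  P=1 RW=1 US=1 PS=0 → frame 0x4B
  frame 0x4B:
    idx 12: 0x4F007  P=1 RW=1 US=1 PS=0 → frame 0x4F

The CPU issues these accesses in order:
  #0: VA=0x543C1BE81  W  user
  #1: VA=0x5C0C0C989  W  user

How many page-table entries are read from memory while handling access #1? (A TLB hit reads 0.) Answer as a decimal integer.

Walk each access:
#0 VA=0x543C1BE81 (w,user):
  L0 @0x3B[21] → 0x3E007  P=1,RW=1,US=1,PS=0
  L1 @0x3E[30] → 0x42007  P=1,RW=1,US=1,PS=0
  L2 @0x42[27] → 0x46007  P=1,RW=1,US=1,PS=0
  ⇒ phys 0x46E81  [3 reads]
#1 VA=0x5C0C0C989 (w,user):
  L0 @0x3B[23] → 0x48007  P=1,RW=1,US=1,PS=0
  L1 @0x48[6] → 0x4B007  P=1,RW=1,US=1,PS=0
  L2 @0x4B[12] → 0x4F007  P=1,RW=1,US=1,PS=0
  ⇒ phys 0x4F989  [3 reads]

Entries read for #1: 3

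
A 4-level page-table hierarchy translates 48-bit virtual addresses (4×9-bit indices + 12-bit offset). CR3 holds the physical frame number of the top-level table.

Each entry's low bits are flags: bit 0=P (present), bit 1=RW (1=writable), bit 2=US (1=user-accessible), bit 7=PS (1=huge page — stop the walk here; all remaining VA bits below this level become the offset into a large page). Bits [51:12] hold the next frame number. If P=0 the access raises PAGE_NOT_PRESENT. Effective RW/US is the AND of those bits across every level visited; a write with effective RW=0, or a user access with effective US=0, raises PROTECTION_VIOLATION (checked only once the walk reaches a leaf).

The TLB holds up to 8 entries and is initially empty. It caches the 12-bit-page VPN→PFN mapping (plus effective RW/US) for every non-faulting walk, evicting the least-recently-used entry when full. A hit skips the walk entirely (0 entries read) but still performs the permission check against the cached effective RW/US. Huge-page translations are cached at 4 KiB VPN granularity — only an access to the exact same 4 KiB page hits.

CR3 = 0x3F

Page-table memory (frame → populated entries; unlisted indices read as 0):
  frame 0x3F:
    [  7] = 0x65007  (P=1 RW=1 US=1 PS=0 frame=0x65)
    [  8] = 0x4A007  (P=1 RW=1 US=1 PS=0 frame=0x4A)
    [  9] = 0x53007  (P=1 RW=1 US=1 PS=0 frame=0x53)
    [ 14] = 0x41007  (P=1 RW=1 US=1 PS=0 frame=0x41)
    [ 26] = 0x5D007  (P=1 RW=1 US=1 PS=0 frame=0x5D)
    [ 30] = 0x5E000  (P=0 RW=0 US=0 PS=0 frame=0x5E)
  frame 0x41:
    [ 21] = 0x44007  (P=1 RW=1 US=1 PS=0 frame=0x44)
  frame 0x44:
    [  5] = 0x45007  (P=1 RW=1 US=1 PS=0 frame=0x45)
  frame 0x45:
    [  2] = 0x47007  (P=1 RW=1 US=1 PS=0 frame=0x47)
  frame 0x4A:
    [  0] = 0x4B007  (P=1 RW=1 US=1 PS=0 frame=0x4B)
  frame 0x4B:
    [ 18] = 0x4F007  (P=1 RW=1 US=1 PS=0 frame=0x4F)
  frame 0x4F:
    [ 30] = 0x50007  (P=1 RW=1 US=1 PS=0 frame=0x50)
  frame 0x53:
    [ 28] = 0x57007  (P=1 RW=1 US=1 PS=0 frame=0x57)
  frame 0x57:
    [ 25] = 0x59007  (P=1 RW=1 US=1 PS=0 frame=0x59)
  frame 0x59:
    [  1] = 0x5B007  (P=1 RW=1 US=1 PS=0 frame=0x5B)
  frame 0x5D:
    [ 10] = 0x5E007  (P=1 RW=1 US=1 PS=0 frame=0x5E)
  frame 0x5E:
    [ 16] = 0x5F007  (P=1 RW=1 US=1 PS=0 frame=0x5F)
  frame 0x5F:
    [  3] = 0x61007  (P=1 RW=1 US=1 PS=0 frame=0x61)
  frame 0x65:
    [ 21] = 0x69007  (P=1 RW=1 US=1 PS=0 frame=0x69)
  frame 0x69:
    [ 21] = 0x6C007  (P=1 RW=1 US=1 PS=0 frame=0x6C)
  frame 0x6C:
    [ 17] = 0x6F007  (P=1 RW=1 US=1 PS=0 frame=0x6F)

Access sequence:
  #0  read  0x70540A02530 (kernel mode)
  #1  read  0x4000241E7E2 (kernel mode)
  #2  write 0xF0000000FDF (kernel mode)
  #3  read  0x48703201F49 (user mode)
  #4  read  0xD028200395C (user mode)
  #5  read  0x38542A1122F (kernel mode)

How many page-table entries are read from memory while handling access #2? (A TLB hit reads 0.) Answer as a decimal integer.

Per-access translation:
#0 VA=0x70540A02530 (r,kernel):
  L0 @0x3F[14] → 0x41007  P=1,RW=1,US=1,PS=0
  L1 @0x41[21] → 0x44007  P=1,RW=1,US=1,PS=0
  L2 @0x44[5] → 0x45007  P=1,RW=1,US=1,PS=0
  L3 @0x45[2] → 0x47007  P=1,RW=1,US=1,PS=0
  ✓ 0x47530  — 4 lookups
#1 VA=0x4000241E7E2 (r,kernel):
  L0 @0x3F[8] → 0x4A007  P=1,RW=1,US=1,PS=0
  L1 @0x4A[0] → 0x4B007  P=1,RW=1,US=1,PS=0
  L2 @0x4B[18] → 0x4F007  P=1,RW=1,US=1,PS=0
  L3 @0x4F[30] → 0x50007  P=1,RW=1,US=1,PS=0
  ✓ 0x507E2  — 4 lookups
#2 VA=0xF0000000FDF (w,kernel):
  L0 @0x3F[30] → 0x5E000  P=0,RW=0,US=0,PS=0
  → PAGE_NOT_PRESENT  (1 entries read)
#3 VA=0x48703201F49 (r,user):
  L0 @0x3F[9] → 0x53007  P=1,RW=1,US=1,PS=0
  L1 @0x53[28] → 0x57007  P=1,RW=1,US=1,PS=0
  L2 @0x57[25] → 0x59007  P=1,RW=1,US=1,PS=0
  L3 @0x59[1] → 0x5B007  P=1,RW=1,US=1,PS=0
  ✓ 0x5BF49  — 4 lookups
#4 VA=0xD028200395C (r,user):
  L0 @0x3F[26] → 0x5D007  P=1,RW=1,US=1,PS=0
  L1 @0x5D[10] → 0x5E007  P=1,RW=1,US=1,PS=0
  L2 @0x5E[16] → 0x5F007  P=1,RW=1,US=1,PS=0
  L3 @0x5F[3] → 0x61007  P=1,RW=1,US=1,PS=0
  ✓ 0x6195C  — 4 lookups
#5 VA=0x38542A1122F (r,kernel):
  L0 @0x3F[7] → 0x65007  P=1,RW=1,US=1,PS=0
  L1 @0x65[21] → 0x69007  P=1,RW=1,US=1,PS=0
  L2 @0x69[21] → 0x6C007  P=1,RW=1,US=1,PS=0
  L3 @0x6C[17] → 0x6F007  P=1,RW=1,US=1,PS=0
  ✓ 0x6F22F  — 4 lookups

Entries read for #2: 1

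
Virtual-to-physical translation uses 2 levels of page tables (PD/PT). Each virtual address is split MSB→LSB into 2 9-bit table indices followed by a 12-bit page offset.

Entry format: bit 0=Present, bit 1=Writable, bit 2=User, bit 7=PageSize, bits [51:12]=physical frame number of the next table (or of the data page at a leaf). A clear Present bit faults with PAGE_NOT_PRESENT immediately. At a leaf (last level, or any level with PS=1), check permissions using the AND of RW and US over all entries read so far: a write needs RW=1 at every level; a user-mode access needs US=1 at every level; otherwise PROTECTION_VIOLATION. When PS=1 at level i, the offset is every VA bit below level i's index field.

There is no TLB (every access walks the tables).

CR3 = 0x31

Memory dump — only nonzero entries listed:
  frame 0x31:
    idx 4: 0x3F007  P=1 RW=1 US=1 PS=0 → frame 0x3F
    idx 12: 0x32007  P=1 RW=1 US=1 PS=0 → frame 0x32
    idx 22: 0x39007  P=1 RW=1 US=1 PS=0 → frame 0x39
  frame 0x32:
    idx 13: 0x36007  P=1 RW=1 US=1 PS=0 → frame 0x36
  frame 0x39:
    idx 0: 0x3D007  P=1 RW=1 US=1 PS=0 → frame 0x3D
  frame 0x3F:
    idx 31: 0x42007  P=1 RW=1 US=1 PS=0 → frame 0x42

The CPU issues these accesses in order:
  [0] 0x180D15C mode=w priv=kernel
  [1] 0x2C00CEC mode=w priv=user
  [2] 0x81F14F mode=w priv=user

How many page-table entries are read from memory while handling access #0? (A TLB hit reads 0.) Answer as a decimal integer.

Walk each access:
#0 VA=0x180D15C (w,kernel):
  L0 @0x31[12] → 0x32007  P=1,RW=1,US=1,PS=0
  L1 @0x32[13] → 0x36007  P=1,RW=1,US=1,PS=0
  ⇒ phys 0x3615C  [2 reads]
#1 VA=0x2C00CEC (w,user):
  L0 @0x31[22] → 0x39007  P=1,RW=1,US=1,PS=0
  L1 @0x39[0] → 0x3D007  P=1,RW=1,US=1,PS=0
  ⇒ phys 0x3DCEC  [2 reads]
#2 VA=0x81F14F (w,user):
  L0 @0x31[4] → 0x3F007  P=1,RW=1,US=1,PS=0
  L1 @0x3F[31] → 0x42007  P=1,RW=1,US=1,PS=0
  ⇒ phys 0x4214F  [2 reads]

Entries read for #0: 2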